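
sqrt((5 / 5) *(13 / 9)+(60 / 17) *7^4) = sqrt(22044937) / 51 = 92.06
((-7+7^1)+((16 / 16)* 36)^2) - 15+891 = 2172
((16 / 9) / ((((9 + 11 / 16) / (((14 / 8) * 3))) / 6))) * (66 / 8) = 7392 / 155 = 47.69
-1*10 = -10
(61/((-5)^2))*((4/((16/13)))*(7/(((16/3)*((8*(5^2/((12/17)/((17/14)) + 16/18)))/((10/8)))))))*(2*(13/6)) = 17246957/41616000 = 0.41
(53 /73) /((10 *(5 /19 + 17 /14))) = 0.05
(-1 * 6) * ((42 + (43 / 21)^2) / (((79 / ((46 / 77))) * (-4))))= 468533 / 894201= 0.52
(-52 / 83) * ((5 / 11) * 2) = -520 / 913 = -0.57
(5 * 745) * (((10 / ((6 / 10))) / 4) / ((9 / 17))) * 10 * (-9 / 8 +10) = 562009375 / 216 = 2601895.25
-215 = -215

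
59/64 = 0.92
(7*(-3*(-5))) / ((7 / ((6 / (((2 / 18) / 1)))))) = 810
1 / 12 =0.08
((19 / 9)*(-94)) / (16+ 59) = -2.65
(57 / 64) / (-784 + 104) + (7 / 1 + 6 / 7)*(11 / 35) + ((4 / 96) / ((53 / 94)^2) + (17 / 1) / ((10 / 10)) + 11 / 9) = 20.82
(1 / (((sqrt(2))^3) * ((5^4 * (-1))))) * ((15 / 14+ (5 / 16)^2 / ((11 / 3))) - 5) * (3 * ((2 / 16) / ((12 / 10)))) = 15383 * sqrt(2) / 31539200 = 0.00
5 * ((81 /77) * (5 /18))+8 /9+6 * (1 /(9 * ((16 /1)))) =13259 /5544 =2.39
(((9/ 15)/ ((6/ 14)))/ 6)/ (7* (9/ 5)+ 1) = 7/ 408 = 0.02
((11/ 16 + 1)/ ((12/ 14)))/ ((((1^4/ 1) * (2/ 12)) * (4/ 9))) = 1701/ 64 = 26.58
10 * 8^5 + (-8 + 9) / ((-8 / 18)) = 327677.75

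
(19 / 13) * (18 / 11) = 342 / 143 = 2.39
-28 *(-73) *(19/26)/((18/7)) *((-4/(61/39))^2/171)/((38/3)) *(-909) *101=-161028.60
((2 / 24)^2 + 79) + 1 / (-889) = 10114009 / 128016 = 79.01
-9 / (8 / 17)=-153 / 8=-19.12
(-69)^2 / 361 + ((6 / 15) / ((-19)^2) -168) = -14707 / 95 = -154.81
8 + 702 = 710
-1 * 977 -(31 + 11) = -1019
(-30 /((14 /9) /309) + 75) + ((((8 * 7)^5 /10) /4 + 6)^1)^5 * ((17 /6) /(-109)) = -91995938071905261439200637073416686573154 /7153125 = -12860943723464256732435210000000000.00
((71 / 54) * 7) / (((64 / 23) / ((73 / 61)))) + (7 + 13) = 5050783 / 210816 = 23.96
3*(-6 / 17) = -1.06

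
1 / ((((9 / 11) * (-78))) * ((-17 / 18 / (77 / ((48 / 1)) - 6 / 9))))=55 / 3536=0.02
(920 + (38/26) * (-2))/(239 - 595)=-5961/2314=-2.58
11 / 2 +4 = 19 / 2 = 9.50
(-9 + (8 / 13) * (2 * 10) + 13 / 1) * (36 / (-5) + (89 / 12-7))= -21571 / 195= -110.62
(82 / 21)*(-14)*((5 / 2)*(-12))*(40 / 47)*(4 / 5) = 52480 / 47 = 1116.60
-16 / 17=-0.94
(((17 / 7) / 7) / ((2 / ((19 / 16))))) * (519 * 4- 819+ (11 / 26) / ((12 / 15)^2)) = 24141343 / 93184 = 259.07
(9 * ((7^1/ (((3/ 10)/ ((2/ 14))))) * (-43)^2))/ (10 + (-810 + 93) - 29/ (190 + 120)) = -17195700/ 219199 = -78.45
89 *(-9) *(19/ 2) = -15219/ 2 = -7609.50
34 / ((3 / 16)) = 181.33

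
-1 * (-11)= 11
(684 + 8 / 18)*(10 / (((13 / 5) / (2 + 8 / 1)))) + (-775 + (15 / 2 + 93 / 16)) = 25563.10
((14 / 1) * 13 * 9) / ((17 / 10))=16380 / 17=963.53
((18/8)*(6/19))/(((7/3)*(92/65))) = 5265/24472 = 0.22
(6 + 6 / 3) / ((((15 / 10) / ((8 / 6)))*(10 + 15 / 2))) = 128 / 315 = 0.41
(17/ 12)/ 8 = 17/ 96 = 0.18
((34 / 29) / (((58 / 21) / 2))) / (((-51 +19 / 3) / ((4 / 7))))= -612 / 56347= -0.01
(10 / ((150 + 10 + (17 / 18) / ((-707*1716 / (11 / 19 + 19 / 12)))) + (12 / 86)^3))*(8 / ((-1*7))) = -4524195496803840 / 63339811757667961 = -0.07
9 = 9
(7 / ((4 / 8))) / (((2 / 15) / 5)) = 525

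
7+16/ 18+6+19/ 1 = 296/ 9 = 32.89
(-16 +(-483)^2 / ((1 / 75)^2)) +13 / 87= 114165802996 / 87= 1312250609.15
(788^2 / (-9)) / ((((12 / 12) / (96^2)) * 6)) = -317923328 / 3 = -105974442.67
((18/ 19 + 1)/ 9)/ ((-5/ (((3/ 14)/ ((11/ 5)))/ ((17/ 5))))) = -185/ 149226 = -0.00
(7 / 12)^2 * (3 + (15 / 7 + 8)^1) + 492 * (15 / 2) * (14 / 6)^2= 20094.47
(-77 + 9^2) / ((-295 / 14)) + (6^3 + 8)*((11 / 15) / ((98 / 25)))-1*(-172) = 1323964 / 6195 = 213.71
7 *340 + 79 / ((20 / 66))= 26407 / 10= 2640.70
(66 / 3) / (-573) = -22 / 573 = -0.04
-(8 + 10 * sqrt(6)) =-10 * sqrt(6) - 8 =-32.49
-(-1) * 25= 25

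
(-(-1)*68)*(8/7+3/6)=111.71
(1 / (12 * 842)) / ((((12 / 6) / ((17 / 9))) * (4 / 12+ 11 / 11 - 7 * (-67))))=1 / 5031792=0.00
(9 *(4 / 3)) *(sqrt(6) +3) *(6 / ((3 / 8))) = 192 *sqrt(6) +576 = 1046.30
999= 999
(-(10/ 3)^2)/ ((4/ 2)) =-5.56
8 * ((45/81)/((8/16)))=80/9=8.89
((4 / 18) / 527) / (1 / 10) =20 / 4743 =0.00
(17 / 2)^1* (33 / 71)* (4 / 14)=561 / 497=1.13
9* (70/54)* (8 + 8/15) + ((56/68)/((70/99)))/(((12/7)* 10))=3048479/30600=99.62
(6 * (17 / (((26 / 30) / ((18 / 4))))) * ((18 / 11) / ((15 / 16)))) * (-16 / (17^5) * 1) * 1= -124416 / 11943503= -0.01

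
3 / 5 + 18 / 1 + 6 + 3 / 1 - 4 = 118 / 5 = 23.60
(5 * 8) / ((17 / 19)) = 760 / 17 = 44.71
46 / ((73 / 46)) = 2116 / 73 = 28.99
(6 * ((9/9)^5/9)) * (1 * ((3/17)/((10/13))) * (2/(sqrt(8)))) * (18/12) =39 * sqrt(2)/340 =0.16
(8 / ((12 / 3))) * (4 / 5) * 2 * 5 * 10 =160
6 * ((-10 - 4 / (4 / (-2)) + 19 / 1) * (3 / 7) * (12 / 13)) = 2376 / 91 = 26.11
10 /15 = 0.67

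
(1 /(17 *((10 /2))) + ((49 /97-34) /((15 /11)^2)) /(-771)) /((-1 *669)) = -1116512 /21263813775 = -0.00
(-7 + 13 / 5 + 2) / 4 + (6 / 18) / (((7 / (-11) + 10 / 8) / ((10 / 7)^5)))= 17915899 / 6806835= 2.63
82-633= -551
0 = 0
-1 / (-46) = 1 / 46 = 0.02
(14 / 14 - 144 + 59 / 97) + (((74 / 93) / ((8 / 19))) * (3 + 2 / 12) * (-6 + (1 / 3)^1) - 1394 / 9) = -215113037 / 649512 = -331.19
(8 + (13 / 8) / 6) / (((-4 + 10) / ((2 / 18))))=397 / 2592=0.15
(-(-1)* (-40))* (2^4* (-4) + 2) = 2480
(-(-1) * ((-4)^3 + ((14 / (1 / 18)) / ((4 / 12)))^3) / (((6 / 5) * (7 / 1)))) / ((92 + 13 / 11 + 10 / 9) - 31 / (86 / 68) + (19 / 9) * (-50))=-1532807886720 / 1066037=-1437856.18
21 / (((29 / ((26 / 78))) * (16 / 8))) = 7 / 58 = 0.12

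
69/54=23/18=1.28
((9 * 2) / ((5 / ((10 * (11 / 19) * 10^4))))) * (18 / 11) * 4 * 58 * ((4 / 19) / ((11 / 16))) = 96215040000 / 3971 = 24229423.32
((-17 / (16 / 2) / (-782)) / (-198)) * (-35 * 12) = 35 / 6072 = 0.01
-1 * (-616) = 616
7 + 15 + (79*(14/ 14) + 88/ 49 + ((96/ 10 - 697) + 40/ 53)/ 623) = 117523918/ 1155665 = 101.69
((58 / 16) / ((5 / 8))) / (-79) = -29 / 395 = -0.07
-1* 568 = -568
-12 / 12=-1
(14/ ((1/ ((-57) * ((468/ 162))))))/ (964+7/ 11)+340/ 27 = 324784/ 31833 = 10.20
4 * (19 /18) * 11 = 418 /9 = 46.44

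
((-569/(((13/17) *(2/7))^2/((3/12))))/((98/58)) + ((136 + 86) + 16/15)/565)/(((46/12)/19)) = -767722344629/87846200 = -8739.39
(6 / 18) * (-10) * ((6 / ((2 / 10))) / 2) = -50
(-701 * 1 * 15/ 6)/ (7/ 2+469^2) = -3505/ 439929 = -0.01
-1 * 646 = -646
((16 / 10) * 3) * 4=96 / 5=19.20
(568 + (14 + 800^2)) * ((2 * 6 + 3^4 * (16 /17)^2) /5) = 15504646728 /1445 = 10729859.33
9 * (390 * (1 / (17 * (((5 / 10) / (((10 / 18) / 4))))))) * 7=6825 / 17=401.47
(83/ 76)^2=6889/ 5776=1.19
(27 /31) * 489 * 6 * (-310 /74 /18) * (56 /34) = -616140 /629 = -979.55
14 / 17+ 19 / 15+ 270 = 69383 / 255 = 272.09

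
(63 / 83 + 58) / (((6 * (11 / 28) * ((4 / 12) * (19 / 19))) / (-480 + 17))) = -31612714 / 913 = -34625.10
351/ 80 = 4.39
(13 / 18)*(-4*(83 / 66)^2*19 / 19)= -4.57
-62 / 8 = -31 / 4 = -7.75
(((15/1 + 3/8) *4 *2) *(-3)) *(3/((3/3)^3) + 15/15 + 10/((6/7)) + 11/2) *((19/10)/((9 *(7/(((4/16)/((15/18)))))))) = -98933/1400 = -70.67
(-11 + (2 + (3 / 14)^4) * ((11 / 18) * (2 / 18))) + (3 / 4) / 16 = -134639095 / 12446784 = -10.82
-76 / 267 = -0.28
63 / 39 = 21 / 13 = 1.62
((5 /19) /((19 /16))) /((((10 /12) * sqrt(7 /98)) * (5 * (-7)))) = -96 * sqrt(14) /12635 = -0.03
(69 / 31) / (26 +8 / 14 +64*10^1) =483 / 144646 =0.00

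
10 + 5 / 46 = 465 / 46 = 10.11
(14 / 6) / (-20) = -7 / 60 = -0.12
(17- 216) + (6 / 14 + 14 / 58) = -40261 / 203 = -198.33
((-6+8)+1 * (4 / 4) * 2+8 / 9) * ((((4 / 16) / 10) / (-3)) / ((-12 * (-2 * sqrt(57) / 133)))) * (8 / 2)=-77 * sqrt(57) / 4860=-0.12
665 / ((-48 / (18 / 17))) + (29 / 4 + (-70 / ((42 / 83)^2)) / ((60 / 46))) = -5577899 / 25704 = -217.01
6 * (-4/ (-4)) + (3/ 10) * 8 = 42/ 5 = 8.40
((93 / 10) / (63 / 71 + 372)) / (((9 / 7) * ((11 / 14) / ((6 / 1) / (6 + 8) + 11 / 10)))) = 0.04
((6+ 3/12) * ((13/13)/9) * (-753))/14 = -6275/168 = -37.35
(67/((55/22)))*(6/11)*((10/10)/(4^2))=201/220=0.91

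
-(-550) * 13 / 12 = 3575 / 6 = 595.83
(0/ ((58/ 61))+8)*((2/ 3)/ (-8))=-2/ 3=-0.67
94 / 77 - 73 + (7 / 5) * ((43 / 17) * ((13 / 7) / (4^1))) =-1836137 / 26180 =-70.14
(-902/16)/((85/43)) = -19393/680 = -28.52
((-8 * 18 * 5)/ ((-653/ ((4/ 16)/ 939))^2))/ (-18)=5/ 751947539778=0.00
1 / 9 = 0.11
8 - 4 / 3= 20 / 3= 6.67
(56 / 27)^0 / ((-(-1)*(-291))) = -0.00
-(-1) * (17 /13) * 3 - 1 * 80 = -989 /13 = -76.08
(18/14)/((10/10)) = 9/7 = 1.29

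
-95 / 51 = -1.86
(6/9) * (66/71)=44/71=0.62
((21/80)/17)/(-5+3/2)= -3/680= -0.00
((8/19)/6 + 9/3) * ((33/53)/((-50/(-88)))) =3388/1007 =3.36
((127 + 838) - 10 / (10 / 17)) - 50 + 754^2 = 569414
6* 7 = 42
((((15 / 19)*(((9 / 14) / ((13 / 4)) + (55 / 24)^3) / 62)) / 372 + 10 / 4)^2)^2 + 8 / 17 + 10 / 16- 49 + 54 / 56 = -152183332244055401217084039217525070573966860207 / 19382834772046701896288181261654734923074895872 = -7.85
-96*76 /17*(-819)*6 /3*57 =681198336 /17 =40070490.35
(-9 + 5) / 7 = -4 / 7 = -0.57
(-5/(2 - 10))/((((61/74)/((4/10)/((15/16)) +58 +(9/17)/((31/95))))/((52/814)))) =30854707/10608510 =2.91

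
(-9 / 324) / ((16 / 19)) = -19 / 576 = -0.03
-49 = -49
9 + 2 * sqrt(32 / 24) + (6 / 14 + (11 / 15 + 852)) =4 * sqrt(3) / 3 + 90527 / 105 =864.47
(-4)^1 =-4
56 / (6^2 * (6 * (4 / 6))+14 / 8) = 0.38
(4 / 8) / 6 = 0.08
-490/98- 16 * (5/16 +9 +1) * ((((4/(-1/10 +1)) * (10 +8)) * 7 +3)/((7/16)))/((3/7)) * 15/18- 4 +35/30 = -825749/2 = -412874.50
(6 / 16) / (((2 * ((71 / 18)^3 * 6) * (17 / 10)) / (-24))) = -43740 / 6084487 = -0.01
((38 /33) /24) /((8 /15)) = 95 /1056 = 0.09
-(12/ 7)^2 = -2.94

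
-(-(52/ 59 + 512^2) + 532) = 261612.88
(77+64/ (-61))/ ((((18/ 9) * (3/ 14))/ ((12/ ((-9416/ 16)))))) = -259448/ 71797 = -3.61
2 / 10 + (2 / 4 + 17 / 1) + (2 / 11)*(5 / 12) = 2933 / 165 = 17.78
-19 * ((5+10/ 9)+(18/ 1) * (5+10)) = -47215/ 9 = -5246.11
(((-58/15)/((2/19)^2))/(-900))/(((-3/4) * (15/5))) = -10469/60750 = -0.17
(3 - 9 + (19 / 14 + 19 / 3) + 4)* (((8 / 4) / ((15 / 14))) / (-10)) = -1.06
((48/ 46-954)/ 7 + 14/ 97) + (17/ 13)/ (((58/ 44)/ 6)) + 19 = -653760465/ 5887609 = -111.04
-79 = -79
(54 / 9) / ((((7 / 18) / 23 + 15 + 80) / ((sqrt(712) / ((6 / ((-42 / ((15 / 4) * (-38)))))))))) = 23184 * sqrt(178) / 3737015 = 0.08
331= 331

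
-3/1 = -3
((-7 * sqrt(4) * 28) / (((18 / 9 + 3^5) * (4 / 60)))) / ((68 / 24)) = -144 / 17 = -8.47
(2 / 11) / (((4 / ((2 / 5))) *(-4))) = -1 / 220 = -0.00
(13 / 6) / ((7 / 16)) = 104 / 21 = 4.95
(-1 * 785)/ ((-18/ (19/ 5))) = 2983/ 18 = 165.72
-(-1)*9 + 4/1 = 13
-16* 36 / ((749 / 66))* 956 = -36343296 / 749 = -48522.42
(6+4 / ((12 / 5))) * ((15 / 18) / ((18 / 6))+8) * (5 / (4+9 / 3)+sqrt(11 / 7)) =124.89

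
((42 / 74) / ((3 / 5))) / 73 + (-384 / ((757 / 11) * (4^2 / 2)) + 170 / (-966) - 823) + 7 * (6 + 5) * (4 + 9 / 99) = -502535038732 / 987569331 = -508.86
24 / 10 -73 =-353 / 5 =-70.60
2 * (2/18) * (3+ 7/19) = 128/171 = 0.75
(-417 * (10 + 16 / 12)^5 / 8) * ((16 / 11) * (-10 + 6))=50524191488 / 891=56705040.95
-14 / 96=-7 / 48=-0.15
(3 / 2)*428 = 642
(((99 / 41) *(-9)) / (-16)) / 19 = 891 / 12464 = 0.07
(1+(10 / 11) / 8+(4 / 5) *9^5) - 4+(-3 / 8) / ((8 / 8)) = 20783813 / 440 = 47235.94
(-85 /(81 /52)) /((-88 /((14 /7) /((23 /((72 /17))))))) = 520 /2277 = 0.23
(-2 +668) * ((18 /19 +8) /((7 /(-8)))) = -905760 /133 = -6810.23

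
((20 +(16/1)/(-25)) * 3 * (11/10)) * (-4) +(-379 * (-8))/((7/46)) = 17210392/875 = 19669.02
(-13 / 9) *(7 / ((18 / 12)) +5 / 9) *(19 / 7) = -11609 / 567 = -20.47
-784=-784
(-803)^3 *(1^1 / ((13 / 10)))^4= -5177816270000 / 28561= -181289740.21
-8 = -8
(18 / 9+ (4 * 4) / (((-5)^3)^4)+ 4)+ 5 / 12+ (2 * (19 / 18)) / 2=65673828701 / 8789062500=7.47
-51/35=-1.46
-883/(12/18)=-2649/2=-1324.50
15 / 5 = 3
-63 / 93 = -21 / 31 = -0.68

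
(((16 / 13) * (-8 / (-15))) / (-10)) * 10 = -128 / 195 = -0.66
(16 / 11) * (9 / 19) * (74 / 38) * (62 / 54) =18352 / 11913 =1.54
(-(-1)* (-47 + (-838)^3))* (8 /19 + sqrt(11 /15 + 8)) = -196160173* sqrt(1965) /5-4707844152 /19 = -1986871475.50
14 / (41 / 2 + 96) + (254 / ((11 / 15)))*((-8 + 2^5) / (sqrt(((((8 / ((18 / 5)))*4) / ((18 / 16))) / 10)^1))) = 23969018 / 2563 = 9351.94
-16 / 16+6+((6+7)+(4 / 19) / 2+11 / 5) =1929 / 95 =20.31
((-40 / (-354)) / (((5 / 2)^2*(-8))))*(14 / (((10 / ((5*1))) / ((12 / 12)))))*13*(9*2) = -1092 / 295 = -3.70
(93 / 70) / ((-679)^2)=93 / 32272870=0.00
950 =950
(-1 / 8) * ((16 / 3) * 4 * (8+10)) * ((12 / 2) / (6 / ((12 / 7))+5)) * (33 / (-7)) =19008 / 119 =159.73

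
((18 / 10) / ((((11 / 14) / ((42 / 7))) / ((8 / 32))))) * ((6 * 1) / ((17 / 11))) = 1134 / 85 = 13.34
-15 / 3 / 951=-5 / 951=-0.01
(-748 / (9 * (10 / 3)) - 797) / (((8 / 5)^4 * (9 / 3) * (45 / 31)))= -9554975 / 331776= -28.80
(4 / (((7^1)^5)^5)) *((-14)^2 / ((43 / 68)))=1088 / 1176856135623479402749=0.00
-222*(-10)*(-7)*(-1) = 15540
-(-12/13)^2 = -144/169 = -0.85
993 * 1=993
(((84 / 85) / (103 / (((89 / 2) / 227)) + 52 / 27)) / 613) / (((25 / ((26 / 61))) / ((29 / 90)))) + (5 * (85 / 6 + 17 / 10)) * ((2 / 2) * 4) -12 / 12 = 238891839574976159 / 755190219901875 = 316.33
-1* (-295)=295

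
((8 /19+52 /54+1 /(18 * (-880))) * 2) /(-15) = -1249543 /6771600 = -0.18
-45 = -45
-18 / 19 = -0.95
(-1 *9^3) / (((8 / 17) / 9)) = -111537 / 8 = -13942.12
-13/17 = -0.76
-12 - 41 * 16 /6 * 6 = -668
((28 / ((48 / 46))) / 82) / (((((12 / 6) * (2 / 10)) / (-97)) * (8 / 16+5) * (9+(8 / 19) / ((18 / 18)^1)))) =-1483615 / 968748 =-1.53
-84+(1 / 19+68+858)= 15999 / 19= 842.05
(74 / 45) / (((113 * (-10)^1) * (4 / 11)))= -407 / 101700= -0.00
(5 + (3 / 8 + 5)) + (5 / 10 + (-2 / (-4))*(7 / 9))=811 / 72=11.26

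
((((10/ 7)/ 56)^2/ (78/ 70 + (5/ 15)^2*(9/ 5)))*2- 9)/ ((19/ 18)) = -10223019/ 1199128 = -8.53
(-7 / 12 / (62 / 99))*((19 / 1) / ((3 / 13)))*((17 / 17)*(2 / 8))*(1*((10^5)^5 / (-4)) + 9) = 1533790322580645161290317059 / 32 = 47930947580645161290322410.00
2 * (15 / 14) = 15 / 7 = 2.14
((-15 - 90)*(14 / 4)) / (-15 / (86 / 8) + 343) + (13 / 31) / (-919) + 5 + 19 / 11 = 52025743959 / 9206448262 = 5.65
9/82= 0.11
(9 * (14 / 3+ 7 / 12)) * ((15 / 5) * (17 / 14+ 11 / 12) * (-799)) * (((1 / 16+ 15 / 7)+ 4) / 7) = -2683789065 / 12544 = -213950.02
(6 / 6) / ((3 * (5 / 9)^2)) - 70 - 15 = -2098 / 25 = -83.92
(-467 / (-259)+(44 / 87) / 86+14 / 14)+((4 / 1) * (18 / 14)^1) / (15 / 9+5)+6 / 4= 49224943 / 9689190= 5.08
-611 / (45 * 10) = -611 / 450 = -1.36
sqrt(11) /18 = 0.18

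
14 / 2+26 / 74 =272 / 37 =7.35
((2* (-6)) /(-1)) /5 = 12 /5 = 2.40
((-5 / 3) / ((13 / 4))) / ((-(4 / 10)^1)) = 50 / 39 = 1.28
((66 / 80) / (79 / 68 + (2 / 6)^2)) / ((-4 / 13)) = -65637 / 31160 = -2.11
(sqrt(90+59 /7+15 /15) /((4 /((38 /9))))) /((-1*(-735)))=19*sqrt(1218) /46305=0.01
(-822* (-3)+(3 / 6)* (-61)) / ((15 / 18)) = 14613 / 5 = 2922.60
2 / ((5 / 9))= 18 / 5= 3.60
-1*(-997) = 997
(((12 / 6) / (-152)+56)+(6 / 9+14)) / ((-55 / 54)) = -69.37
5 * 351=1755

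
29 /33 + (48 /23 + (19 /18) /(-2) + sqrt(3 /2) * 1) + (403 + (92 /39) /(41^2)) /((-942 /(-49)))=sqrt(6) /2 + 243750076597 /10416276156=24.63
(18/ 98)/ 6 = 0.03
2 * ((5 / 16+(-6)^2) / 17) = 581 / 136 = 4.27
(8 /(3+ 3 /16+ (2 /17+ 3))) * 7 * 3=6528 /245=26.64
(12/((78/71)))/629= 142/8177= 0.02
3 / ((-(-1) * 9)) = 1 / 3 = 0.33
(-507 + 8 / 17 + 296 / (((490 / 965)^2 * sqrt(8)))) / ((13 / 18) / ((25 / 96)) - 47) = 645825 / 56389 - 103365975 * sqrt(2) / 15928234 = 2.28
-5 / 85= -1 / 17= -0.06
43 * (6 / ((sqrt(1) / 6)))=1548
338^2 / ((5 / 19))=2170636 / 5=434127.20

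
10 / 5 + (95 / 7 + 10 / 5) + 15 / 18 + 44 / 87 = 23033 / 1218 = 18.91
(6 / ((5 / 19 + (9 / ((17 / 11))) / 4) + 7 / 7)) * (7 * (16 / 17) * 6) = 102144 / 1171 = 87.23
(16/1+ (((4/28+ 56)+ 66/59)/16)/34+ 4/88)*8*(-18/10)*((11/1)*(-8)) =20466.19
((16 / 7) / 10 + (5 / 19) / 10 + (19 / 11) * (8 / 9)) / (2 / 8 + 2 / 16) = 942884 / 197505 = 4.77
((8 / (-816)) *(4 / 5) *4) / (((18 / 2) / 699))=-2.44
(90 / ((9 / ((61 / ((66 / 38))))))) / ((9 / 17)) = 197030 / 297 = 663.40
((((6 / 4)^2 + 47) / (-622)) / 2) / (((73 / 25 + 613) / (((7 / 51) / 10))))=-0.00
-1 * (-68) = 68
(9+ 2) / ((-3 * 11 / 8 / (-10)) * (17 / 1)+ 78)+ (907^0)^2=7681 / 6801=1.13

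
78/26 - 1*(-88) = 91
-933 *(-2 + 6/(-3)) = 3732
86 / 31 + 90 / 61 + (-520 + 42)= -895862 / 1891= -473.75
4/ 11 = 0.36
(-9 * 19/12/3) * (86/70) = -817/140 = -5.84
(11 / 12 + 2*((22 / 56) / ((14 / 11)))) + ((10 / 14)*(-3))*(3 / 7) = 181 / 294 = 0.62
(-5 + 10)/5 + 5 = 6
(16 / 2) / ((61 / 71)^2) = 40328 / 3721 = 10.84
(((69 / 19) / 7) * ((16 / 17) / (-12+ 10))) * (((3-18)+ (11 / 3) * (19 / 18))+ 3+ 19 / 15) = 10028 / 5985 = 1.68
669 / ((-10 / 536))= -179292 / 5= -35858.40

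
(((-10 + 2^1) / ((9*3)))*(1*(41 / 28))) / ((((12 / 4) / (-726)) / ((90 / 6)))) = 1574.92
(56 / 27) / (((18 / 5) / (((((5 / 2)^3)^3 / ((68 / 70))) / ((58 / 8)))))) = 2392578125 / 7667136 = 312.06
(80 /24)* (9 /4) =15 /2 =7.50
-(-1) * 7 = 7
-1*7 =-7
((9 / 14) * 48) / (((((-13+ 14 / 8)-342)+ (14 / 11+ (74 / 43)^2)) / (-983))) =17274156768 / 198761633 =86.91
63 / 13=4.85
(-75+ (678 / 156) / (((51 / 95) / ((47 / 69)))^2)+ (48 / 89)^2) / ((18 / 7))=-1208806096828267 / 45905465961108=-26.33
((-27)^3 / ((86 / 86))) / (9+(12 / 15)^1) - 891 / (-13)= -1235736 / 637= -1939.93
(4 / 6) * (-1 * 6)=-4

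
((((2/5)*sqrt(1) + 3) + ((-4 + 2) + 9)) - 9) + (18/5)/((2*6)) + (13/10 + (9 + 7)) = 19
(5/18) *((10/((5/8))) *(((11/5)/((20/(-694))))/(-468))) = 3817/5265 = 0.72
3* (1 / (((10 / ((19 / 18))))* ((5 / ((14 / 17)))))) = 133 / 2550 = 0.05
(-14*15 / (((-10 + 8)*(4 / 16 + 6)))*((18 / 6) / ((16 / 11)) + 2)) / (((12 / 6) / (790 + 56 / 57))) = 2051413 / 76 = 26992.28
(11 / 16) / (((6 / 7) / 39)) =1001 / 32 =31.28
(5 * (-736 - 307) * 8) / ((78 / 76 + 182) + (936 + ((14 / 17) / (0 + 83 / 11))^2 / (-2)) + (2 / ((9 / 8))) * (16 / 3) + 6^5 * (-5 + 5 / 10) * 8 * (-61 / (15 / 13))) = -426104079735600 / 151162890889766641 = -0.00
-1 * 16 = -16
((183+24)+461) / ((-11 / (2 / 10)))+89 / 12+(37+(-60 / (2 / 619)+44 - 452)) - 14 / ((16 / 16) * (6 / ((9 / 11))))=-18947.64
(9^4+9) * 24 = 157680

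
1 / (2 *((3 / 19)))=19 / 6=3.17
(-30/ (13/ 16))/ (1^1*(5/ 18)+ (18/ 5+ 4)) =-43200/ 9217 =-4.69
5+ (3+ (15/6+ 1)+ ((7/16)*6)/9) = 283/24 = 11.79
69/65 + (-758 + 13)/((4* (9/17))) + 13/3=-810601/2340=-346.41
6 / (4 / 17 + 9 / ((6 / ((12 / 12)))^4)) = 14688 / 593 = 24.77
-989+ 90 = -899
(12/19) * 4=48/19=2.53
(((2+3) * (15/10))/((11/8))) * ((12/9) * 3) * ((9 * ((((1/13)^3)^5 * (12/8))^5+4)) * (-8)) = -24285953127569572744340630277925653458020803215615558675059241670087288246421437005031060/3864952031297241032808838730572658970460486622855485321551673298190974691994152301127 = -6283.64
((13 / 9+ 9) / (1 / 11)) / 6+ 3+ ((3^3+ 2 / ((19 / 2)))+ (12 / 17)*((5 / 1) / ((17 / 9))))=7594789 / 148257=51.23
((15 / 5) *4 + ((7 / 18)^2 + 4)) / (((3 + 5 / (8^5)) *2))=21434368 / 7963029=2.69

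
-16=-16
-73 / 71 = -1.03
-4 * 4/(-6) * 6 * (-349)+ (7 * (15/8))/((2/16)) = -5479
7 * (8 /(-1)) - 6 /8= -227 /4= -56.75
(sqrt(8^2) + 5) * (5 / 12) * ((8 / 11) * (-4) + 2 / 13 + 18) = 2725 / 33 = 82.58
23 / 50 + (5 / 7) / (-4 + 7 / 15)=0.26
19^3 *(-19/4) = -130321/4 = -32580.25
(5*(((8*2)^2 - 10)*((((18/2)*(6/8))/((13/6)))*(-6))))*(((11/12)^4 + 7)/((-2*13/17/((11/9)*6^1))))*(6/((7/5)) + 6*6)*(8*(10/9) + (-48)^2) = 374566016659285/4732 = 79155962945.75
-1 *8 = -8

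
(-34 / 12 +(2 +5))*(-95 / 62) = -2375 / 372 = -6.38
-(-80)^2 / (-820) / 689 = 320 / 28249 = 0.01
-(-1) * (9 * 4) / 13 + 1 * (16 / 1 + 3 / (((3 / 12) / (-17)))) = -2408 / 13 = -185.23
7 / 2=3.50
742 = 742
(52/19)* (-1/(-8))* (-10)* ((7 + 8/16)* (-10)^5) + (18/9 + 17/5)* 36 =243768468/95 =2565983.87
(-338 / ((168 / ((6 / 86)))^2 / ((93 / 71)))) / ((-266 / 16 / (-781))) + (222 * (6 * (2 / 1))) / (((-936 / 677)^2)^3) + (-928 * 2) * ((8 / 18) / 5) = 121793903720351968741557581 / 562700411158799819243520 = 216.45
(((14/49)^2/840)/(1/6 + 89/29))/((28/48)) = 348/6758815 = 0.00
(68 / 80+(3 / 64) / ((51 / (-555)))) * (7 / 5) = 12943 / 27200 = 0.48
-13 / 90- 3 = -3.14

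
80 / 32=5 / 2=2.50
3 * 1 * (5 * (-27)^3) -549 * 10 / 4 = -593235 / 2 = -296617.50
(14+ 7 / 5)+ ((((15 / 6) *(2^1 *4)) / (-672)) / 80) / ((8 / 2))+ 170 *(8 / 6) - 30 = 3800233 / 17920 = 212.07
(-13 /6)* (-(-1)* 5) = -65 /6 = -10.83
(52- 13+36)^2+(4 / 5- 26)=27999 / 5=5599.80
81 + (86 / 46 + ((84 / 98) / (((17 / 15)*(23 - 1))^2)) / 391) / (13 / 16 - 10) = 1136757804403 / 14069392491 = 80.80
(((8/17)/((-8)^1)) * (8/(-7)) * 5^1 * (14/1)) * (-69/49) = -6.63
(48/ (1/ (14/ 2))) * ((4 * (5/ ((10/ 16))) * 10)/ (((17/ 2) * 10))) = 1264.94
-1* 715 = -715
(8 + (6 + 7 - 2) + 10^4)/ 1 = 10019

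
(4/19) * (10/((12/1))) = 10/57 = 0.18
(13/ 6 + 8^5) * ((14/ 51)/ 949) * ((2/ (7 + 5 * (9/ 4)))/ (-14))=-0.07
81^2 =6561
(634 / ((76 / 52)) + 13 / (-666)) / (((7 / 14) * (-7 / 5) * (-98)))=27444625 / 4340322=6.32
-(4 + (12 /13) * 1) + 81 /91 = -367 /91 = -4.03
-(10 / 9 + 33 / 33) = -19 / 9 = -2.11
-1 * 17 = -17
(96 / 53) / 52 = 24 / 689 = 0.03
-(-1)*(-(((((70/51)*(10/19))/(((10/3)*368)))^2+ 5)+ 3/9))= -5.33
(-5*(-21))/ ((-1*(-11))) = 105/ 11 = 9.55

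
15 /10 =3 /2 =1.50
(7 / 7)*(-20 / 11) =-20 / 11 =-1.82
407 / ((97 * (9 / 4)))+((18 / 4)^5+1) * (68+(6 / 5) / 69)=201723431063 / 1606320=125581.10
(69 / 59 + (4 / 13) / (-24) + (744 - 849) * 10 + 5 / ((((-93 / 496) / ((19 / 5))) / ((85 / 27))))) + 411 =-118893145 / 124254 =-956.86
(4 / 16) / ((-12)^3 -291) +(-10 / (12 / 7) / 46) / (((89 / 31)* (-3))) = 181016 / 12398679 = 0.01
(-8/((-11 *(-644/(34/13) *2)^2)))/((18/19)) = 0.00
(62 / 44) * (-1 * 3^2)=-279 / 22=-12.68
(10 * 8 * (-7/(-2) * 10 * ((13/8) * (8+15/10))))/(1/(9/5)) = 77805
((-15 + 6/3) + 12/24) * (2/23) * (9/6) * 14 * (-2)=1050/23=45.65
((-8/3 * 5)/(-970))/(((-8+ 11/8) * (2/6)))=-32/5141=-0.01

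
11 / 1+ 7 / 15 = 172 / 15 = 11.47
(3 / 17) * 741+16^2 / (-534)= 591365 / 4539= 130.29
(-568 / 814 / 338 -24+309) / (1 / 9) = 176427117 / 68783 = 2564.98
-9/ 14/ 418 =-9/ 5852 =-0.00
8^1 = 8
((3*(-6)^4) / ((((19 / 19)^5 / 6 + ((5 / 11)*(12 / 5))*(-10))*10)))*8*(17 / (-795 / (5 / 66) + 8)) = 8724672 / 18586435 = 0.47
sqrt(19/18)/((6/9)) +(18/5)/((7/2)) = 36/35 +sqrt(38)/4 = 2.57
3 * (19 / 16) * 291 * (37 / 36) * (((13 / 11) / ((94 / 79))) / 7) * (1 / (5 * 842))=70032157 / 1950206720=0.04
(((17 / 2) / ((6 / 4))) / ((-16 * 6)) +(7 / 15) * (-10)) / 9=-1361 / 2592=-0.53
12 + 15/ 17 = 219/ 17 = 12.88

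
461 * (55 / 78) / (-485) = -5071 / 7566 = -0.67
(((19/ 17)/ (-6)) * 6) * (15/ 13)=-285/ 221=-1.29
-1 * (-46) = 46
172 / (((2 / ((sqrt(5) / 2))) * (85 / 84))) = 3612 * sqrt(5) / 85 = 95.02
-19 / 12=-1.58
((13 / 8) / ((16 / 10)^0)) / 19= 13 / 152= 0.09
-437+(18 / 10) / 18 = -4369 / 10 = -436.90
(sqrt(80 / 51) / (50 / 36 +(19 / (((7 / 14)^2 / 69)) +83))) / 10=12 * sqrt(255) / 8152435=0.00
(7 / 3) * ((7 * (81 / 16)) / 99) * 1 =147 / 176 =0.84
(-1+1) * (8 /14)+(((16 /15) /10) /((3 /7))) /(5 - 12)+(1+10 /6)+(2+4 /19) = 4.84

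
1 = 1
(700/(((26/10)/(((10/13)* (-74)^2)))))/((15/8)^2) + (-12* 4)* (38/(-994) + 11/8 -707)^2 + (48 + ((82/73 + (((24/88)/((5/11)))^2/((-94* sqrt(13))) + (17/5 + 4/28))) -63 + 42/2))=-12933906034197249839/548523005940 -9* sqrt(13)/30550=-23579514.25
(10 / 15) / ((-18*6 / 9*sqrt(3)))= -sqrt(3) / 54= -0.03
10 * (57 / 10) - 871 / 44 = 1637 / 44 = 37.20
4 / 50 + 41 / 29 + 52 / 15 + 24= 28.96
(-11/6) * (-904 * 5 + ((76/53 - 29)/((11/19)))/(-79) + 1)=104051912/12561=8283.73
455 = 455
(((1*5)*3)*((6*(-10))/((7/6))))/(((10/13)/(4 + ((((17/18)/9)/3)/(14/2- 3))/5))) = -505661/126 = -4013.18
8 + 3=11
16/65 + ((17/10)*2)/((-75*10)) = 11779/48750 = 0.24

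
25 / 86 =0.29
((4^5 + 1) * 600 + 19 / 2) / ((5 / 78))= 47970741 / 5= 9594148.20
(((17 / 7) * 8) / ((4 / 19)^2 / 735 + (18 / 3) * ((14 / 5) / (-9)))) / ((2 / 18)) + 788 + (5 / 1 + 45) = 30720464 / 41273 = 744.32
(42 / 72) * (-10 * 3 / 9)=-35 / 18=-1.94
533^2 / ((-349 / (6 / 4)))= -852267 / 698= -1221.01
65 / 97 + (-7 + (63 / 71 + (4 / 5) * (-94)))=-2776927 / 34435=-80.64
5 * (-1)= -5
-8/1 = -8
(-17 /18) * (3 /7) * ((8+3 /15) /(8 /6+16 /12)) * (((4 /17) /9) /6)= -41 /7560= -0.01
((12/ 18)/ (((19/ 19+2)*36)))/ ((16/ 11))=11/ 2592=0.00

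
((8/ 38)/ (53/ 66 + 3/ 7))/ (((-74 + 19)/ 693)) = -116424/ 54055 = -2.15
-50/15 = -10/3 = -3.33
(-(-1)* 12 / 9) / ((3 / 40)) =160 / 9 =17.78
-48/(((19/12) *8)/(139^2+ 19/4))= -1391454/19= -73234.42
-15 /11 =-1.36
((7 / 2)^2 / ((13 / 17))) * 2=833 / 26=32.04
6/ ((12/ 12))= 6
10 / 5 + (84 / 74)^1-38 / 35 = 2654 / 1295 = 2.05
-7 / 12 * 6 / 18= -0.19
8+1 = 9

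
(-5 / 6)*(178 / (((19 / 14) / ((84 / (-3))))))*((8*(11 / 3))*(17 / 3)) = 260962240 / 513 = 508698.32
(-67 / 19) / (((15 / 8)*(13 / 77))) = -41272 / 3705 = -11.14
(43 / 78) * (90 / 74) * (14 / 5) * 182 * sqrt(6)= 12642 * sqrt(6) / 37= 836.93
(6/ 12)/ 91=1/ 182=0.01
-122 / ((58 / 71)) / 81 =-4331 / 2349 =-1.84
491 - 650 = -159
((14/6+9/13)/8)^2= 3481/24336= 0.14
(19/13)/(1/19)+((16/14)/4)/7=17715/637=27.81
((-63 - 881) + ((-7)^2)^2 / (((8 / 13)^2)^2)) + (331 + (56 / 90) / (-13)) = 38647391417 / 2396160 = 16128.89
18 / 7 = 2.57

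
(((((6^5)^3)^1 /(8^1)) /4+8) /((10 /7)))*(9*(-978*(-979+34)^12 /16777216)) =-5739709298157913495638477862777967319705029296875 /2097152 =-2736906670645672557658423000000000000000000.00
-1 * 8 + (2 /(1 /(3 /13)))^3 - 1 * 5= -28345 /2197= -12.90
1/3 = 0.33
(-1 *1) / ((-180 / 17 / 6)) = 17 / 30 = 0.57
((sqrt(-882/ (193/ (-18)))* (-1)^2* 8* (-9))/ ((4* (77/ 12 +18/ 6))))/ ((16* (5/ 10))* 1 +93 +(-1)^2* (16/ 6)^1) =-81648* sqrt(193)/ 6782599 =-0.17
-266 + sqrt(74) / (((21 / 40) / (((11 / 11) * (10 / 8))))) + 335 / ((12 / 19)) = 50 * sqrt(74) / 21 + 3173 / 12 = 284.90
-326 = -326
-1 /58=-0.02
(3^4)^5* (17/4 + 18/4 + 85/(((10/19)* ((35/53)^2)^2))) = 2991444693688.30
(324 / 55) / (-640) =-81 / 8800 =-0.01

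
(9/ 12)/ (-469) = -3/ 1876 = -0.00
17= 17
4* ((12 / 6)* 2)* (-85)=-1360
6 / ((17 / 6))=36 / 17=2.12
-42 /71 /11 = -42 /781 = -0.05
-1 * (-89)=89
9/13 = 0.69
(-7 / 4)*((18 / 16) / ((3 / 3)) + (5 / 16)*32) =-19.47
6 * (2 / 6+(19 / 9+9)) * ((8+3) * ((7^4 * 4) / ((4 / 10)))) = 54406660 / 3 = 18135553.33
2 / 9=0.22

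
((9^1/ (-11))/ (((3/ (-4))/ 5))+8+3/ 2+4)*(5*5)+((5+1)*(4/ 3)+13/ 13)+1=483.86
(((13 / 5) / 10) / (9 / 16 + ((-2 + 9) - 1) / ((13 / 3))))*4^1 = 5408 / 10125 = 0.53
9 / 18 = 1 / 2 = 0.50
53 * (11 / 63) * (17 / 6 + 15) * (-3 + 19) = 499048 / 189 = 2640.47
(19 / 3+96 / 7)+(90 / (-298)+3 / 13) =812579 / 40677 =19.98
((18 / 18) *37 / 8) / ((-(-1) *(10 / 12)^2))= 333 / 50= 6.66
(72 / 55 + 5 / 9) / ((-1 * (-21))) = 923 / 10395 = 0.09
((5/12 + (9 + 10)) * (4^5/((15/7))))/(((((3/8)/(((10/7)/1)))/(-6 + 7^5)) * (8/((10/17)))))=20042920960/459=43666494.47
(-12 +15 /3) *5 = -35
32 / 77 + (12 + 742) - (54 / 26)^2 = 9761077 / 13013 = 750.10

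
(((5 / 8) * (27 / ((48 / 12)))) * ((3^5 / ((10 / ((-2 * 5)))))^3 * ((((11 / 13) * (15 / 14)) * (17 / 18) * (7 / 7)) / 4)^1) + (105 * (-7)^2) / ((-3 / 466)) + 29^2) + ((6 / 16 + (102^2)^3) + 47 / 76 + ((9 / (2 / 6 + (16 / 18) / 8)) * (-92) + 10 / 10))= 996920850069331093 / 885248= 1126148661244.45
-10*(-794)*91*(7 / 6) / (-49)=-51610 / 3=-17203.33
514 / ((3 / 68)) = 34952 / 3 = 11650.67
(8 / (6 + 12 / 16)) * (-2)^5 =-1024 / 27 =-37.93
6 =6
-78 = -78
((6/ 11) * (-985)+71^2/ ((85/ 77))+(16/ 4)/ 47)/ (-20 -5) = -177070459/ 1098625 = -161.17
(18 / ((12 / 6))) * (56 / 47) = 504 / 47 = 10.72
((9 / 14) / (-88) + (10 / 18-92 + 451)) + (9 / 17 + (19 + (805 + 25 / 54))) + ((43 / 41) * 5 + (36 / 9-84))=25730363149 / 23185008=1109.78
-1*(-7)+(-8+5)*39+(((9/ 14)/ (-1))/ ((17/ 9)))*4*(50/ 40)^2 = -106745/ 952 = -112.13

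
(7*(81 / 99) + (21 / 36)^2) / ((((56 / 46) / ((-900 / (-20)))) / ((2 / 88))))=157895 / 30976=5.10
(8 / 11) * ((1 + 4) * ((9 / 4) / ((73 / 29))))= 2610 / 803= 3.25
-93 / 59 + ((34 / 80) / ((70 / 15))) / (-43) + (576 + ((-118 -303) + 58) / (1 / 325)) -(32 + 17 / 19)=-3169961594851 / 26993680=-117433.47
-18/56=-9/28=-0.32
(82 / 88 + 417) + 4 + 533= 42017 / 44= 954.93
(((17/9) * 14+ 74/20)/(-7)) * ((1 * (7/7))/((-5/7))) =2713/450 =6.03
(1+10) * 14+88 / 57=8866 / 57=155.54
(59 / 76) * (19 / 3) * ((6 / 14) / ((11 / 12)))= 177 / 77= 2.30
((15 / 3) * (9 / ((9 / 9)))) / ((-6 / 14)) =-105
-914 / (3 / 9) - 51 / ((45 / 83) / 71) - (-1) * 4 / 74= -5228477 / 555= -9420.68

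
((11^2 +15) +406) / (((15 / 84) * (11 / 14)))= 212464 / 55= 3862.98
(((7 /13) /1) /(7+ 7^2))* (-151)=-151 /104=-1.45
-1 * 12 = -12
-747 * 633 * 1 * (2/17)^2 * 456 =-862480224/289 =-2984360.64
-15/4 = -3.75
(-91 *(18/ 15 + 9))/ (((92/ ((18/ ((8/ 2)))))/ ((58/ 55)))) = -1211301/ 25300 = -47.88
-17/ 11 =-1.55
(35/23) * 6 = 210/23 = 9.13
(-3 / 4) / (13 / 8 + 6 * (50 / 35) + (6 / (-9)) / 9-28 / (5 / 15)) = 1134 / 111703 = 0.01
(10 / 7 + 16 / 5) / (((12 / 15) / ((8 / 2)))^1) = 162 / 7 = 23.14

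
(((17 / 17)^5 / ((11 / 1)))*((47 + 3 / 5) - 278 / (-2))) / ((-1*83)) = -933 / 4565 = -0.20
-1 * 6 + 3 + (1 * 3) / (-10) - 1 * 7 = -103 / 10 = -10.30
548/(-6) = -274/3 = -91.33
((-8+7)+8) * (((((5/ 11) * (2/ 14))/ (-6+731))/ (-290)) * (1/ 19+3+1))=-7/ 798950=-0.00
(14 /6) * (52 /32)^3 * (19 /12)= 292201 /18432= 15.85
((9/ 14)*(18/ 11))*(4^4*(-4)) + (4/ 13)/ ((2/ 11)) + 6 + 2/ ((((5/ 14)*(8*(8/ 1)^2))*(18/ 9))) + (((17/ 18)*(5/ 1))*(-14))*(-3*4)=-1061529059/ 3843840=-276.16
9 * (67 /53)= 603 /53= 11.38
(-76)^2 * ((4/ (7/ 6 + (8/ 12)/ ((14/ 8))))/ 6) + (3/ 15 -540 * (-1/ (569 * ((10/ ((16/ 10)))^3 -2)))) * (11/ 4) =1141124352003/ 458525236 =2488.68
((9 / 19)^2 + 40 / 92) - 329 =-2726214 / 8303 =-328.34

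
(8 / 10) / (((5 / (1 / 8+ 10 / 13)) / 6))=279 / 325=0.86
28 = 28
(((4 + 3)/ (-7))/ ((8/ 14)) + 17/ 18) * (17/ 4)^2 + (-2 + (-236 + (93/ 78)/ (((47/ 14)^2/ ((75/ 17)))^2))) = -2664948327396473/ 10559785833792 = -252.37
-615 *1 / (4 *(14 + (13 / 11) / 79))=-10.97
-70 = -70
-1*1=-1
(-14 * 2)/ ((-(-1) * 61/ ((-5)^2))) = -700/ 61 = -11.48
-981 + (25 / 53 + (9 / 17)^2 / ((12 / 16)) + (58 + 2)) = -14094008 / 15317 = -920.15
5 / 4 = 1.25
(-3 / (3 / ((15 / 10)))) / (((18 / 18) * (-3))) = 1 / 2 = 0.50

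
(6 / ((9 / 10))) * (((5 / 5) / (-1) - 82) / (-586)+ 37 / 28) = 20005 / 2051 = 9.75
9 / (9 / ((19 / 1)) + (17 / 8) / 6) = 8208 / 755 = 10.87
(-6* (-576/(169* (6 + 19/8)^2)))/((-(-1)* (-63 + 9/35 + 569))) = 7741440/13442359879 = 0.00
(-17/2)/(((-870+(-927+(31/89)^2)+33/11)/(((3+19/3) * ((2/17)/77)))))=31684/468907329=0.00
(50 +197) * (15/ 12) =1235/ 4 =308.75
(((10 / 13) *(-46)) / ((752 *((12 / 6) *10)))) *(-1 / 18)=0.00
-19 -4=-23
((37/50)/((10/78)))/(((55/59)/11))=85137/1250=68.11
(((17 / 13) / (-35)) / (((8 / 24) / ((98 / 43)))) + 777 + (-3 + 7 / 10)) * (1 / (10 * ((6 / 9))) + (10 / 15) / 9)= 104765309 / 603720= 173.53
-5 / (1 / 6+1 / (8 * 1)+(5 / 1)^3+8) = -0.04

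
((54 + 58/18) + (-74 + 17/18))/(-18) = 95/108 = 0.88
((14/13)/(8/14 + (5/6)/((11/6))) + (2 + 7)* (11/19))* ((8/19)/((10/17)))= 1661308/370747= 4.48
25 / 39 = 0.64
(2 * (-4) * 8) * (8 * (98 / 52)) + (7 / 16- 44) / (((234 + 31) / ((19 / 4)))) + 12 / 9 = -964.37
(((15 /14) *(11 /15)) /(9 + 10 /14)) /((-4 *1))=-11 /544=-0.02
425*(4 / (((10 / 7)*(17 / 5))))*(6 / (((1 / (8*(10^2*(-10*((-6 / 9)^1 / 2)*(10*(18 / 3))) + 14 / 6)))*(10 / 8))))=268831360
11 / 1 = 11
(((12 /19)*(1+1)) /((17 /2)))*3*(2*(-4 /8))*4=-576 /323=-1.78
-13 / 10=-1.30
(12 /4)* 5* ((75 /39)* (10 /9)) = 32.05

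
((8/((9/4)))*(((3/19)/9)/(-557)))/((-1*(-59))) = -32/16858719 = -0.00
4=4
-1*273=-273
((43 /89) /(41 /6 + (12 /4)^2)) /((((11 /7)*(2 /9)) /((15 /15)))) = 8127 /93005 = 0.09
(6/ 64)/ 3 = 1/ 32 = 0.03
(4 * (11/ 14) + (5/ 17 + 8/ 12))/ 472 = 1465/ 168504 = 0.01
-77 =-77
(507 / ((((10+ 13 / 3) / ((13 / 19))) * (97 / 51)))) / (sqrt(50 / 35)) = 1008423 * sqrt(70) / 792490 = 10.65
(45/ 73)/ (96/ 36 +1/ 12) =180/ 803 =0.22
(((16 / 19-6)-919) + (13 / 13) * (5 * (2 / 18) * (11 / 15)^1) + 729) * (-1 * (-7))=-699349 / 513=-1363.25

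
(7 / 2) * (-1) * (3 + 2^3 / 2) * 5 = -122.50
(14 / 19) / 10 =7 / 95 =0.07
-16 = -16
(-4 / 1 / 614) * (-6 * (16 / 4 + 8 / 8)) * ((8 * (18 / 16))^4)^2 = 2582803260 / 307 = 8413039.93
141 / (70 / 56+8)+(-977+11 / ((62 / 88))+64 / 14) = -7559885 / 8029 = -941.57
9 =9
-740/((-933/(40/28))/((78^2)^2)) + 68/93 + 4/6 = 8491254129410/202461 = 41940196.53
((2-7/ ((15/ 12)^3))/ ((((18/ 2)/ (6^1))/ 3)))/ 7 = -396/ 875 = -0.45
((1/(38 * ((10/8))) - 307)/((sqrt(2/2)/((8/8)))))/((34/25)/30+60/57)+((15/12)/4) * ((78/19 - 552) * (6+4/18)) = -599723500/445911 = -1344.94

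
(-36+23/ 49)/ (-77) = 1741/ 3773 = 0.46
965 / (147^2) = 965 / 21609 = 0.04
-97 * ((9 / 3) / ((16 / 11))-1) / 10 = -1649 / 160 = -10.31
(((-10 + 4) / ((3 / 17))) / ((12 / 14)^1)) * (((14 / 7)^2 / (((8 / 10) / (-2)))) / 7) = 170 / 3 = 56.67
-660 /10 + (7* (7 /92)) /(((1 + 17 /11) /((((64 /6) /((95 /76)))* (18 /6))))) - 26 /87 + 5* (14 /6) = -493003 /10005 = -49.28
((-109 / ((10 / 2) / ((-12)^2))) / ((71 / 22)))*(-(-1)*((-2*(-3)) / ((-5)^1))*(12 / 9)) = 2762496 / 1775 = 1556.34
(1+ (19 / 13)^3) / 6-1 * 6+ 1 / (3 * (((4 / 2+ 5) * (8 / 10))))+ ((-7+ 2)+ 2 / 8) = -307687 / 30758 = -10.00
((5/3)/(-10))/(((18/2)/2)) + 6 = 161/27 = 5.96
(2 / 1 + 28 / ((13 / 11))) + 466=6392 / 13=491.69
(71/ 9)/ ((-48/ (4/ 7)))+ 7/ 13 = 4369/ 9828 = 0.44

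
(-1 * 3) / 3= -1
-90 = -90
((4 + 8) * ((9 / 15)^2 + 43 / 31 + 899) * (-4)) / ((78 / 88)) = -491447616 / 10075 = -48778.92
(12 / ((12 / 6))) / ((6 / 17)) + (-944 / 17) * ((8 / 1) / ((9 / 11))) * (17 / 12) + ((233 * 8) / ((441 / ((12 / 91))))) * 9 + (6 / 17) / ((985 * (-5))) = -7531390581233 / 10079903925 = -747.17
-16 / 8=-2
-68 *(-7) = 476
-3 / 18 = -1 / 6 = -0.17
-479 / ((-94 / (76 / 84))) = 9101 / 1974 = 4.61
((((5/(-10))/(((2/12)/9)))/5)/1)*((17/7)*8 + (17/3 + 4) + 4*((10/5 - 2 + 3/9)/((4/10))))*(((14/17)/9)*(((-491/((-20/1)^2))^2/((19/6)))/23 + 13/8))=-39180138483/1485800000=-26.37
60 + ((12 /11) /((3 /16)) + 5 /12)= 8743 /132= 66.23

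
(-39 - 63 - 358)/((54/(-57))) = 4370/9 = 485.56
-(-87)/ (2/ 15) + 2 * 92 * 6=3513/ 2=1756.50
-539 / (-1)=539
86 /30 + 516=7783 /15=518.87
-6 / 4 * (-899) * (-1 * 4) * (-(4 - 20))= -86304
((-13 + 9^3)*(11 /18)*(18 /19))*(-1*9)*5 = -18653.68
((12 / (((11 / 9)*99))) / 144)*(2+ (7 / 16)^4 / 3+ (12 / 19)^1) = 9876019 / 5424021504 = 0.00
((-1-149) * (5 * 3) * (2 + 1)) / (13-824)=6750 / 811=8.32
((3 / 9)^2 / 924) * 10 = 5 / 4158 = 0.00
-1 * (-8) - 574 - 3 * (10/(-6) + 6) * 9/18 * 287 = -4863/2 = -2431.50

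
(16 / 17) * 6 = 96 / 17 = 5.65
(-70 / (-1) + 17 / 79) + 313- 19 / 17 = 513157 / 1343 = 382.10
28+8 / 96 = 337 / 12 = 28.08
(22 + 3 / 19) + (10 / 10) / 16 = 6755 / 304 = 22.22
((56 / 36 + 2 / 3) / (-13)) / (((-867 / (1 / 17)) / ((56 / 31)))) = 1120 / 53458353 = 0.00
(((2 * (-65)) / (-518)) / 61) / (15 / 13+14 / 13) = 845 / 458171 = 0.00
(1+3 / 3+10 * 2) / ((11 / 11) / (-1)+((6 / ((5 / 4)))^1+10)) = 110 / 69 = 1.59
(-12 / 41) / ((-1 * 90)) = 2 / 615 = 0.00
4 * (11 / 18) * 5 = 110 / 9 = 12.22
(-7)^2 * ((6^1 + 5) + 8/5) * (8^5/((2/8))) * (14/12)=472055808/5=94411161.60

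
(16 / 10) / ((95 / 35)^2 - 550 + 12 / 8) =-784 / 265155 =-0.00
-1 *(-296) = 296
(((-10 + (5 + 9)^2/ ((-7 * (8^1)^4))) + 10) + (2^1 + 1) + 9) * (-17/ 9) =-208777/ 9216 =-22.65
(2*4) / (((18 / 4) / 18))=32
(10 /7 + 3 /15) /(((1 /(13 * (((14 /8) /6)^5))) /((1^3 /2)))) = 593047 /26542080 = 0.02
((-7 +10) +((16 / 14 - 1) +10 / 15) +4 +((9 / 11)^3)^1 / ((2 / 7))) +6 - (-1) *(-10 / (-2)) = 1158653 / 55902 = 20.73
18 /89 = 0.20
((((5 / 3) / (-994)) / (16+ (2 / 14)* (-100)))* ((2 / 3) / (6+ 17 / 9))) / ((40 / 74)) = -37 / 241968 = -0.00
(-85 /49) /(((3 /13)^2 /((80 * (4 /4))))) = -1149200 /441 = -2605.90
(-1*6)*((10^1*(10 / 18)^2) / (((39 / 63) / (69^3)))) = -127753500 / 13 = -9827192.31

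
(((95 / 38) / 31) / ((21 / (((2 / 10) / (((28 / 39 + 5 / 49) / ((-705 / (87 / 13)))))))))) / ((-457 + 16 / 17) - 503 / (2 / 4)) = 945217 / 14005623486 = 0.00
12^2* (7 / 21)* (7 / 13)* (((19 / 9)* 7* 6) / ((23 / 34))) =1012928 / 299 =3387.72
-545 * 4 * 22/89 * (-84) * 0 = 0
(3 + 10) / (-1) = -13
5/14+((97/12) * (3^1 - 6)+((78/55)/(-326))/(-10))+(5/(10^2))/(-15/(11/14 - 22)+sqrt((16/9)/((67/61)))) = -11028393420903/460975638200+3267 * sqrt(4087)/3672820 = -23.87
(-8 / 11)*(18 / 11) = -144 / 121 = -1.19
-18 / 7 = -2.57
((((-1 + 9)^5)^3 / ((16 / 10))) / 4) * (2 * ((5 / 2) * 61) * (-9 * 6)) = -90544782547353600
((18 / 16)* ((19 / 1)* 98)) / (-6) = -2793 / 8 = -349.12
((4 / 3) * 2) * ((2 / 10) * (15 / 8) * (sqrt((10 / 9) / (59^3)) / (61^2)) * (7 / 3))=7 * sqrt(590) / 116575209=0.00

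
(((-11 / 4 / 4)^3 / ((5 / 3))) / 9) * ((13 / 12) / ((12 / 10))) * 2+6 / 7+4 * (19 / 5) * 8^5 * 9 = 69404536685147 / 15482880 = 4482663.22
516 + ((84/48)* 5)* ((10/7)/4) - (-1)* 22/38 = 78995/152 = 519.70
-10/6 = -5/3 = -1.67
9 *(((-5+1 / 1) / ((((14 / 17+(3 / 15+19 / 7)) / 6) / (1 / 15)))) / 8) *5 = -5355 / 2224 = -2.41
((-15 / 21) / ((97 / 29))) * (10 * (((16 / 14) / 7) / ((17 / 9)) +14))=-17014300 / 565607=-30.08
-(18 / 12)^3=-27 / 8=-3.38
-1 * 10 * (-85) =850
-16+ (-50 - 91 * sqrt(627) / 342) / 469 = -7554 / 469 - 13 * sqrt(627) / 22914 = -16.12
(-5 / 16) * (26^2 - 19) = -3285 / 16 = -205.31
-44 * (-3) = 132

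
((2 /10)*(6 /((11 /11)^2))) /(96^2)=0.00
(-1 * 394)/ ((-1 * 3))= 394/ 3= 131.33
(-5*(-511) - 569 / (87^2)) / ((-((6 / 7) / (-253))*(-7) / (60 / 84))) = -76951.90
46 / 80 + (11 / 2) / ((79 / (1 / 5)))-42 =-130859 / 3160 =-41.41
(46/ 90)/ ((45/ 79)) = 1817/ 2025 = 0.90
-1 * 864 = -864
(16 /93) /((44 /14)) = 0.05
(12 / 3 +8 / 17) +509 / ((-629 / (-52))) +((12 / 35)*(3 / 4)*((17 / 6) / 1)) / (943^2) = 1822604782479 / 39153633470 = 46.55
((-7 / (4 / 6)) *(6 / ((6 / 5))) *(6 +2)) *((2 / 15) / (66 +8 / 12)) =-21 / 25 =-0.84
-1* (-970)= 970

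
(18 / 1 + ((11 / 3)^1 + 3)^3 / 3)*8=75664 / 81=934.12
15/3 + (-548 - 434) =-977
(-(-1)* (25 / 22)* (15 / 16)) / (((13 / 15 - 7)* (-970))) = 1125 / 6282496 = 0.00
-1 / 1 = -1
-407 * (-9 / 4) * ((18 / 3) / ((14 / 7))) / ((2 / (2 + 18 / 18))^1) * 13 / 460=428571 / 3680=116.46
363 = 363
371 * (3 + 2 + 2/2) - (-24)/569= 1266618/569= 2226.04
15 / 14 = 1.07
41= 41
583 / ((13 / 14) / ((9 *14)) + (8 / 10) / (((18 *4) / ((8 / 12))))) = 15426180 / 391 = 39453.15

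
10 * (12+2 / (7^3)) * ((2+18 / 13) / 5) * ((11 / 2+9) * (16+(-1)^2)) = 89327656 / 4459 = 20033.11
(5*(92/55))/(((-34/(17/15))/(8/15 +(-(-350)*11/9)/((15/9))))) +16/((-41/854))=-13698196/33825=-404.97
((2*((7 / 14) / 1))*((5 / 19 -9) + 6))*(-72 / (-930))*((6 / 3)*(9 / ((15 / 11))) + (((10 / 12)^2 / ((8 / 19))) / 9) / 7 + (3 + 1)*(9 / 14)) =-2661581 / 795150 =-3.35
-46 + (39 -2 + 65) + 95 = 151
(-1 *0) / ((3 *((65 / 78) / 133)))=0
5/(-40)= -1/8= -0.12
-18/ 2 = -9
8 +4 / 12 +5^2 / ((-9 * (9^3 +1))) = 10945 / 1314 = 8.33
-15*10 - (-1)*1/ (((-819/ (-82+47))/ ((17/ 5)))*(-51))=-52651/ 351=-150.00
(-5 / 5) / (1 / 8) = -8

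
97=97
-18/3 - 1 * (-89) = 83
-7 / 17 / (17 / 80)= -560 / 289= -1.94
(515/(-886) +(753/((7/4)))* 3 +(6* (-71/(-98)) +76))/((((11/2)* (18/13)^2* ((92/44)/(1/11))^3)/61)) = 613428993671/941284721916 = 0.65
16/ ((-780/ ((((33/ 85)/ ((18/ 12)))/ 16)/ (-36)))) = 11/ 1193400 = 0.00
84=84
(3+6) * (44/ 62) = 198/ 31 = 6.39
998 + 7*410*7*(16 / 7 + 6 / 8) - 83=123805 / 2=61902.50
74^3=405224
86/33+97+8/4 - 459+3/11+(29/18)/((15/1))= -1060331/2970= -357.01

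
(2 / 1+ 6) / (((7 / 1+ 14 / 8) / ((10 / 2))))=32 / 7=4.57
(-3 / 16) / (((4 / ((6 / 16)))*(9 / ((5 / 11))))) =-5 / 5632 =-0.00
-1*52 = -52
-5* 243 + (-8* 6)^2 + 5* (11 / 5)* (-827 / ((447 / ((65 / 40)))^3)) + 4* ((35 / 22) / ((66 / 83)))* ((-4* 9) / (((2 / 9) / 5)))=-29841935726204245 / 5533219524096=-5393.23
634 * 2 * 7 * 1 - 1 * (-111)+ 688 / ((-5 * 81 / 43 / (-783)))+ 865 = 1005716 / 15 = 67047.73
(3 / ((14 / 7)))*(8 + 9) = 51 / 2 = 25.50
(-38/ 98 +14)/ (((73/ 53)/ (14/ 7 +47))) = 35351/ 73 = 484.26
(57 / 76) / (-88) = -3 / 352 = -0.01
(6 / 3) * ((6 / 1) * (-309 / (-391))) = 3708 / 391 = 9.48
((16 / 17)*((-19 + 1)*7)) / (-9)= 13.18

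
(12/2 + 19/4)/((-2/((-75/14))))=3225/112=28.79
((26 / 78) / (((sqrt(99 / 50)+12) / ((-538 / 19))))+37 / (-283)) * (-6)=70885606 / 12727359-5380 * sqrt(22) / 44973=5.01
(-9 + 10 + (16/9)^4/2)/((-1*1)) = -39329/6561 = -5.99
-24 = -24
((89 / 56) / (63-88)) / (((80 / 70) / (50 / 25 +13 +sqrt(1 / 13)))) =-267 / 320-89*sqrt(13) / 20800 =-0.85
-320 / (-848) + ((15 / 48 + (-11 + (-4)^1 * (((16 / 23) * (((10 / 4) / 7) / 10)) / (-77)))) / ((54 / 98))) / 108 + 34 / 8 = 2782582709 / 625610304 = 4.45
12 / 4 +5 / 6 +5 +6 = 89 / 6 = 14.83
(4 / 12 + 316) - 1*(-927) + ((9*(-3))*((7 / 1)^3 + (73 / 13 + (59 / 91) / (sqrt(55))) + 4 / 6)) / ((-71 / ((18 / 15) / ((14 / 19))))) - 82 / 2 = 90801*sqrt(55) / 12437425 + 19641199 / 13845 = 1418.70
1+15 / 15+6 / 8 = 11 / 4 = 2.75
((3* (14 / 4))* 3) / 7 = 9 / 2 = 4.50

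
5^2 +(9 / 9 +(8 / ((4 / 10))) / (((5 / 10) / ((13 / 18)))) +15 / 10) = 1015 / 18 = 56.39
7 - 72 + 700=635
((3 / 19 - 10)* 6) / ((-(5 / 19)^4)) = 7695798 / 625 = 12313.28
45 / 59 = 0.76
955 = 955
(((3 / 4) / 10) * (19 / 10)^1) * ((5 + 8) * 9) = 6669 / 400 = 16.67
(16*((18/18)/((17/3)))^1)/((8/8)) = 48/17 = 2.82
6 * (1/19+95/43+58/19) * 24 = 625248/817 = 765.30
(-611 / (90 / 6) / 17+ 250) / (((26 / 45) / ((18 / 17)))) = 1704753 / 3757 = 453.75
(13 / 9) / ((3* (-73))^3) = -0.00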